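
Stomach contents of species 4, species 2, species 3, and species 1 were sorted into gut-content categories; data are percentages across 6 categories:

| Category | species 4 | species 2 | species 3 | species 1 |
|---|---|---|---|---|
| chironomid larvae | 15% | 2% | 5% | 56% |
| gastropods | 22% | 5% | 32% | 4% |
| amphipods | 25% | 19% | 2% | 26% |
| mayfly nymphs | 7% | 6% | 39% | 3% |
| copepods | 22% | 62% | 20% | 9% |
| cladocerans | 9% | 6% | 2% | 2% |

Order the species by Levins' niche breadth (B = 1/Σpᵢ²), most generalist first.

species 4 > species 3 > species 1 > species 2

Convert percentages to proportions (divide by 100).
Σp_4ᵢ² = 0.15² + 0.22² + 0.25² + 0.07² + 0.22² + 0.09² = 0.0225 + 0.0484 + 0.0625 + 0.0049 + 0.0484 + 0.0081 = 0.1948
B_4 = 1 / 0.1948 = 5.1335
Σp_2ᵢ² = 0.02² + 0.05² + 0.19² + 0.06² + 0.62² + 0.06² = 0.0004 + 0.0025 + 0.0361 + 0.0036 + 0.3844 + 0.0036 = 0.4306
B_2 = 1 / 0.4306 = 2.3223
Σp_3ᵢ² = 0.05² + 0.32² + 0.02² + 0.39² + 0.20² + 0.02² = 0.0025 + 0.1024 + 0.0004 + 0.1521 + 0.0400 + 0.0004 = 0.2978
B_3 = 1 / 0.2978 = 3.3580
Σp_1ᵢ² = 0.56² + 0.04² + 0.26² + 0.03² + 0.09² + 0.02² = 0.3136 + 0.0016 + 0.0676 + 0.0009 + 0.0081 + 0.0004 = 0.3922
B_1 = 1 / 0.3922 = 2.5497
Ranking by B (broadest → narrowest): species 4 (5.13) > species 3 (3.36) > species 1 (2.55) > species 2 (2.32)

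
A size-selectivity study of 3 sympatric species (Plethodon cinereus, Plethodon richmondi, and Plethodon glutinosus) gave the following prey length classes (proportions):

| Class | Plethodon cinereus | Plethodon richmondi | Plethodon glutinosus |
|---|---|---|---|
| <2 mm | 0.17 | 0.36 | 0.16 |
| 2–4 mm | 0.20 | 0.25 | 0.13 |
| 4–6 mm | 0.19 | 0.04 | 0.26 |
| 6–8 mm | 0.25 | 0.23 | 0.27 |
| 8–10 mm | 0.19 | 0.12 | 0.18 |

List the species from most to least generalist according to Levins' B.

Plethodon cinereus > Plethodon glutinosus > Plethodon richmondi

Σp_cineᵢ² = 0.17² + 0.20² + 0.19² + 0.25² + 0.19² = 0.0289 + 0.0400 + 0.0361 + 0.0625 + 0.0361 = 0.2036
B_cine = 1 / 0.2036 = 4.9116
Σp_richᵢ² = 0.36² + 0.25² + 0.04² + 0.23² + 0.12² = 0.1296 + 0.0625 + 0.0016 + 0.0529 + 0.0144 = 0.2610
B_rich = 1 / 0.2610 = 3.8314
Σp_glutᵢ² = 0.16² + 0.13² + 0.26² + 0.27² + 0.18² = 0.0256 + 0.0169 + 0.0676 + 0.0729 + 0.0324 = 0.2154
B_glut = 1 / 0.2154 = 4.6425
Ranking by B (broadest → narrowest): Plethodon cinereus (4.91) > Plethodon glutinosus (4.64) > Plethodon richmondi (3.83)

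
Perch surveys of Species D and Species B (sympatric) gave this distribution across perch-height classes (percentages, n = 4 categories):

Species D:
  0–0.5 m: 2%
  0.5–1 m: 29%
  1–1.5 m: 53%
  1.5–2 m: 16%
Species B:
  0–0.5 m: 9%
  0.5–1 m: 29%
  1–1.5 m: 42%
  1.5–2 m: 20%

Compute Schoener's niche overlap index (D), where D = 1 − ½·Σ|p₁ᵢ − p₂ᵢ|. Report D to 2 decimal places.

0.89

Convert percentages to proportions (divide by 100).
Σ|p₁ᵢ − p₂ᵢ| = 0.07 + 0.00 + 0.11 + 0.04 = 0.22
D = 1 − ½ × 0.22 = 1 − 0.110 = 0.8900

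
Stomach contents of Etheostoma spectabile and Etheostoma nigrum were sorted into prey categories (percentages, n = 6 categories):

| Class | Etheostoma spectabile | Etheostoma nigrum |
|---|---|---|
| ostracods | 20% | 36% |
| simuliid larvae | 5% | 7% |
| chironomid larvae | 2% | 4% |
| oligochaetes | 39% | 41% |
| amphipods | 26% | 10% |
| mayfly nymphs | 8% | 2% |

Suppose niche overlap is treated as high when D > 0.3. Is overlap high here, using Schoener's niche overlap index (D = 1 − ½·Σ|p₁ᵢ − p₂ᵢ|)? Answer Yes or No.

Yes

Convert percentages to proportions (divide by 100).
Σ|p₁ᵢ − p₂ᵢ| = 0.16 + 0.02 + 0.02 + 0.02 + 0.16 + 0.06 = 0.44
D = 1 − ½ × 0.44 = 1 − 0.220 = 0.7800
D = 0.7800 > 0.3 → Yes.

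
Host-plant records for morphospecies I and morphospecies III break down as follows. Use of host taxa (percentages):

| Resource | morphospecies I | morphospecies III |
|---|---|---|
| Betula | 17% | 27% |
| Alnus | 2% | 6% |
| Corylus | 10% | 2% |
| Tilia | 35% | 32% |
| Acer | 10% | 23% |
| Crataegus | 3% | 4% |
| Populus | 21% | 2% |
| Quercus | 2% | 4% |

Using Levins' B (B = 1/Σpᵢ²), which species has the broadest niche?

morphospecies I

Convert percentages to proportions (divide by 100).
Σp_Iᵢ² = 0.17² + 0.02² + 0.10² + 0.35² + 0.10² + 0.03² + 0.21² + 0.02² = 0.0289 + 0.0004 + 0.0100 + 0.1225 + 0.0100 + 0.0009 + 0.0441 + 0.0004 = 0.2172
B_I = 1 / 0.2172 = 4.6041
Σp_IIIᵢ² = 0.27² + 0.06² + 0.02² + 0.32² + 0.23² + 0.04² + 0.02² + 0.04² = 0.0729 + 0.0036 + 0.0004 + 0.1024 + 0.0529 + 0.0016 + 0.0004 + 0.0016 = 0.2358
B_III = 1 / 0.2358 = 4.2409
Highest B → broadest niche (most generalist): morphospecies I (B = 4.60).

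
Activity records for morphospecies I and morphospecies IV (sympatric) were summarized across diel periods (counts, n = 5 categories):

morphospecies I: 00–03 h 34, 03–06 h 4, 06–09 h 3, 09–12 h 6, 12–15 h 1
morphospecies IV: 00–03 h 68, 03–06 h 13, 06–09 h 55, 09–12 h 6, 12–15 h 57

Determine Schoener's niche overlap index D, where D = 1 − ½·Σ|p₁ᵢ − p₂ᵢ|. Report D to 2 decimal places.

0.52

Proportions for morphospecies I (n=48): 34/48=0.7083, 4/48=0.0833, 3/48=0.0625, 6/48=0.1250, 1/48=0.0208
Proportions for morphospecies IV (n=199): 68/199=0.3417, 13/199=0.0653, 55/199=0.2764, 6/199=0.0302, 57/199=0.2864
Σ|p₁ᵢ − p₂ᵢ| = 0.3666 + 0.0180 + 0.2139 + 0.0948 + 0.2656 = 0.9589
D = 1 − ½ × 0.9589 = 1 − 0.47945 = 0.52055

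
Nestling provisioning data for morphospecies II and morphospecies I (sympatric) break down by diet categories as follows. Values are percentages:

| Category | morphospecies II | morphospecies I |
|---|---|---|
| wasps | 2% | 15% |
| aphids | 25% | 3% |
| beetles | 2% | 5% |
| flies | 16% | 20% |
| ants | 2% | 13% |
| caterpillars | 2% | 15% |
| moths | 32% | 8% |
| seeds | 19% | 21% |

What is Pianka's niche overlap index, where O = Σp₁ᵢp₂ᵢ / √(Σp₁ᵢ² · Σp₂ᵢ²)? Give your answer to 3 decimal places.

Convert percentages to proportions (divide by 100).
Σ p₁ᵢp₂ᵢ = 0.0030 + 0.0075 + 0.0010 + 0.0320 + 0.0026 + 0.0030 + 0.0256 + 0.0399 = 0.1146
Σp_1ᵢ² = 0.02² + 0.25² + 0.02² + 0.16² + 0.02² + 0.02² + 0.32² + 0.19² = 0.0004 + 0.0625 + 0.0004 + 0.0256 + 0.0004 + 0.0004 + 0.1024 + 0.0361 = 0.2282
Σp_2ᵢ² = 0.15² + 0.03² + 0.05² + 0.20² + 0.13² + 0.15² + 0.08² + 0.21² = 0.0225 + 0.0009 + 0.0025 + 0.0400 + 0.0169 + 0.0225 + 0.0064 + 0.0441 = 0.1558
O = 0.1146 / √(0.2282 × 0.1558) = 0.1146 / 0.188557 = 0.60777

0.608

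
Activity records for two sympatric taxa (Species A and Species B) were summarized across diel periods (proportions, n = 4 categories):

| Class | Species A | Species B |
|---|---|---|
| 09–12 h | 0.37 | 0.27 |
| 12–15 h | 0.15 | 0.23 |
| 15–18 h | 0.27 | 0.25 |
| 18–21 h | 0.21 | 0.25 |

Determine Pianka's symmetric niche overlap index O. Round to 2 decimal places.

Σ p₁ᵢp₂ᵢ = 0.0999 + 0.0345 + 0.0675 + 0.0525 = 0.2544
Σp_1ᵢ² = 0.37² + 0.15² + 0.27² + 0.21² = 0.1369 + 0.0225 + 0.0729 + 0.0441 = 0.2764
Σp_2ᵢ² = 0.27² + 0.23² + 0.25² + 0.25² = 0.0729 + 0.0529 + 0.0625 + 0.0625 = 0.2508
O = 0.2544 / √(0.2764 × 0.2508) = 0.2544 / 0.26329 = 0.9662

0.97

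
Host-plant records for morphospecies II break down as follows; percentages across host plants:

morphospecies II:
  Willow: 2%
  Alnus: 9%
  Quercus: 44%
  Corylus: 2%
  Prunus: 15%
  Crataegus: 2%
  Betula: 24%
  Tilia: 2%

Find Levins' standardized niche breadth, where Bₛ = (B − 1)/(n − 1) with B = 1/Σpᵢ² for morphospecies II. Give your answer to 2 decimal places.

Convert percentages to proportions (divide by 100).
Σpᵢ² = 0.02² + 0.09² + 0.44² + 0.02² + 0.15² + 0.02² + 0.24² + 0.02² = 0.0004 + 0.0081 + 0.1936 + 0.0004 + 0.0225 + 0.0004 + 0.0576 + 0.0004 = 0.2834
B = 1 / 0.2834 = 3.5286
Bₛ = (B − 1)/(n − 1) = (3.5286 − 1)/(8 − 1) = 2.5286/7 = 0.3612

0.36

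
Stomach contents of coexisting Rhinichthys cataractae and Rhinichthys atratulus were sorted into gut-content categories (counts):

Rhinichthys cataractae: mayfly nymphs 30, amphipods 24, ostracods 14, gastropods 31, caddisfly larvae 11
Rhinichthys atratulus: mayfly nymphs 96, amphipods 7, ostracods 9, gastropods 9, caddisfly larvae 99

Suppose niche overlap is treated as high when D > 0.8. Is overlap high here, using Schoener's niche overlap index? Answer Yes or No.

No

Proportions for Rhinichthys cataractae (n=110): 30/110=0.2727, 24/110=0.2182, 14/110=0.1273, 31/110=0.2818, 11/110=0.1000
Proportions for Rhinichthys atratulus (n=220): 96/220=0.4364, 7/220=0.0318, 9/220=0.0409, 9/220=0.0409, 99/220=0.4500
Σ|p₁ᵢ − p₂ᵢ| = 0.1637 + 0.1864 + 0.0864 + 0.2409 + 0.3500 = 1.0274
D = 1 − ½ × 1.0274 = 1 − 0.51370 = 0.48630
D = 0.48630 < 0.8 → No.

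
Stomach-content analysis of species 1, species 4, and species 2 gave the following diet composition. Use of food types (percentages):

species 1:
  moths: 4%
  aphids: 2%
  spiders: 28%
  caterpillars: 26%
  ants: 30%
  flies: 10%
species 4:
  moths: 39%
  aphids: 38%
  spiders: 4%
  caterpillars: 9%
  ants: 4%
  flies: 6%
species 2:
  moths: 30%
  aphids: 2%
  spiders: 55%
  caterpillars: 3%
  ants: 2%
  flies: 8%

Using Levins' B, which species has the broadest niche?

Convert percentages to proportions (divide by 100).
Σp_1ᵢ² = 0.04² + 0.02² + 0.28² + 0.26² + 0.30² + 0.10² = 0.0016 + 0.0004 + 0.0784 + 0.0676 + 0.0900 + 0.0100 = 0.2480
B_1 = 1 / 0.2480 = 4.0323
Σp_4ᵢ² = 0.39² + 0.38² + 0.04² + 0.09² + 0.04² + 0.06² = 0.1521 + 0.1444 + 0.0016 + 0.0081 + 0.0016 + 0.0036 = 0.3114
B_4 = 1 / 0.3114 = 3.2113
Σp_2ᵢ² = 0.30² + 0.02² + 0.55² + 0.03² + 0.02² + 0.08² = 0.0900 + 0.0004 + 0.3025 + 0.0009 + 0.0004 + 0.0064 = 0.4006
B_2 = 1 / 0.4006 = 2.4963
Highest B → broadest niche (most generalist): species 1 (B = 4.03).

species 1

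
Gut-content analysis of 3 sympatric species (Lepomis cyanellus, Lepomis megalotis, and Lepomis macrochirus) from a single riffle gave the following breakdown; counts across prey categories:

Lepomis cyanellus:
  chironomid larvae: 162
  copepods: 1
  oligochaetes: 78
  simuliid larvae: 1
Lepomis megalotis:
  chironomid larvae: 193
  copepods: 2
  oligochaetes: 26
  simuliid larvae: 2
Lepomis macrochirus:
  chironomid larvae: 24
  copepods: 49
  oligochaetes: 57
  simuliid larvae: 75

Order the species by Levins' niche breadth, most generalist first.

Lepomis macrochirus > Lepomis cyanellus > Lepomis megalotis

Proportions for Lepomis cyanellus (n=242): 162/242=0.6694, 1/242=0.0041, 78/242=0.3223, 1/242=0.0041
Proportions for Lepomis megalotis (n=223): 193/223=0.8655, 2/223=0.0090, 26/223=0.1166, 2/223=0.0090
Proportions for Lepomis macrochirus (n=205): 24/205=0.1171, 49/205=0.2390, 57/205=0.2780, 75/205=0.3659
Σp_cyanᵢ² = 0.6694² + 0.0041² + 0.3223² + 0.0041² = 0.448096 + 0.000017 + 0.103877 + 0.000017 = 0.552007
B_cyan = 1 / 0.552007 = 1.8116
Σp_megaᵢ² = 0.8655² + 0.0090² + 0.1166² + 0.0090² = 0.749090 + 0.000081 + 0.013596 + 0.000081 = 0.762848
B_mega = 1 / 0.762848 = 1.3109
Σp_macrᵢ² = 0.1171² + 0.2390² + 0.2780² + 0.3659² = 0.013712 + 0.057121 + 0.077284 + 0.133883 = 0.282000
B_macr = 1 / 0.282000 = 3.5461
Ranking by B (broadest → narrowest): Lepomis macrochirus (3.55) > Lepomis cyanellus (1.81) > Lepomis megalotis (1.31)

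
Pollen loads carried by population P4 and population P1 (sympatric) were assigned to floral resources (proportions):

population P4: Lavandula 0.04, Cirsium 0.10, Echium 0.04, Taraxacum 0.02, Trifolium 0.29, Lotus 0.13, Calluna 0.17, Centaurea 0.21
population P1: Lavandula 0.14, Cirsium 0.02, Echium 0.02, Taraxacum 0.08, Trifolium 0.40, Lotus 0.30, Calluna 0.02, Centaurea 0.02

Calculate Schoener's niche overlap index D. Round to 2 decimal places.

Σ|p₁ᵢ − p₂ᵢ| = 0.10 + 0.08 + 0.02 + 0.06 + 0.11 + 0.17 + 0.15 + 0.19 = 0.88
D = 1 − ½ × 0.88 = 1 − 0.440 = 0.5600

0.56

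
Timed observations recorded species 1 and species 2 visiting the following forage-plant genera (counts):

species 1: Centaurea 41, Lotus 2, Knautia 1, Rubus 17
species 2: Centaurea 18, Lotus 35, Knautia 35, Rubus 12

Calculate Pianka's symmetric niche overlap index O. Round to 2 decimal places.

0.44

Proportions for species 1 (n=61): 41/61=0.6721, 2/61=0.0328, 1/61=0.0164, 17/61=0.2787
Proportions for species 2 (n=100): 18/100=0.1800, 35/100=0.3500, 35/100=0.3500, 12/100=0.1200
Σ p₁ᵢp₂ᵢ = 0.120978 + 0.011480 + 0.005740 + 0.033444 = 0.171642
Σp_1ᵢ² = 0.6721² + 0.0328² + 0.0164² + 0.2787² = 0.451718 + 0.001076 + 0.000269 + 0.077674 = 0.530737
Σp_2ᵢ² = 0.1800² + 0.3500² + 0.3500² + 0.1200² = 0.032400 + 0.122500 + 0.122500 + 0.014400 = 0.291800
O = 0.171642 / √(0.530737 × 0.291800) = 0.171642 / 0.3935341 = 0.4362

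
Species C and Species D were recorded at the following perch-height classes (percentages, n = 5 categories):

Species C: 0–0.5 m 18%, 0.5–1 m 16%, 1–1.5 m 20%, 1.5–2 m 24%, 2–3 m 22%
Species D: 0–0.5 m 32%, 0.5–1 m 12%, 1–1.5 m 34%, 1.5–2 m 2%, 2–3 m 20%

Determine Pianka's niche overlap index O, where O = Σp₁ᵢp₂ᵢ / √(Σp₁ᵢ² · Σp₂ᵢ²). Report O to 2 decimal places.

0.82

Convert percentages to proportions (divide by 100).
Σ p₁ᵢp₂ᵢ = 0.0576 + 0.0192 + 0.0680 + 0.0048 + 0.0440 = 0.1936
Σp_1ᵢ² = 0.18² + 0.16² + 0.20² + 0.24² + 0.22² = 0.0324 + 0.0256 + 0.0400 + 0.0576 + 0.0484 = 0.2040
Σp_2ᵢ² = 0.32² + 0.12² + 0.34² + 0.02² + 0.20² = 0.1024 + 0.0144 + 0.1156 + 0.0004 + 0.0400 = 0.2728
O = 0.1936 / √(0.2040 × 0.2728) = 0.1936 / 0.23591 = 0.8207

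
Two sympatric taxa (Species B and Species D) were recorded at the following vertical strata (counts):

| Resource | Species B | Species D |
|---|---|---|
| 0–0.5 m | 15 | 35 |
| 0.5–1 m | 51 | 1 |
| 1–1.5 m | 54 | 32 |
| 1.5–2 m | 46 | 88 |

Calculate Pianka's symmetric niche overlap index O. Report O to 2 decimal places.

0.72

Proportions for Species B (n=166): 15/166=0.0904, 51/166=0.3072, 54/166=0.3253, 46/166=0.2771
Proportions for Species D (n=156): 35/156=0.2244, 1/156=0.0064, 32/156=0.2051, 88/156=0.5641
Σ p₁ᵢp₂ᵢ = 0.020286 + 0.001966 + 0.066719 + 0.156312 = 0.245283
Σp_1ᵢ² = 0.0904² + 0.3072² + 0.3253² + 0.2771² = 0.008172 + 0.094372 + 0.105820 + 0.076784 = 0.285148
Σp_2ᵢ² = 0.2244² + 0.0064² + 0.2051² + 0.5641² = 0.050355 + 0.000041 + 0.042066 + 0.318209 = 0.410671
O = 0.245283 / √(0.285148 × 0.410671) = 0.245283 / 0.3422017 = 0.7168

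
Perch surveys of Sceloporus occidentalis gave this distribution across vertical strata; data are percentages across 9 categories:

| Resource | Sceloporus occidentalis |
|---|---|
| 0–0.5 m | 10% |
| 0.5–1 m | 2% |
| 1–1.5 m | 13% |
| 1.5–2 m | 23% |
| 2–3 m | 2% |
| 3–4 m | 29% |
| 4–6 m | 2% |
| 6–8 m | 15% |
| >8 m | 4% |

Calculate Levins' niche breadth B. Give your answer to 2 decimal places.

Convert percentages to proportions (divide by 100).
Σpᵢ² = 0.10² + 0.02² + 0.13² + 0.23² + 0.02² + 0.29² + 0.02² + 0.15² + 0.04² = 0.0100 + 0.0004 + 0.0169 + 0.0529 + 0.0004 + 0.0841 + 0.0004 + 0.0225 + 0.0016 = 0.1892
B = 1 / 0.1892 = 5.2854

5.29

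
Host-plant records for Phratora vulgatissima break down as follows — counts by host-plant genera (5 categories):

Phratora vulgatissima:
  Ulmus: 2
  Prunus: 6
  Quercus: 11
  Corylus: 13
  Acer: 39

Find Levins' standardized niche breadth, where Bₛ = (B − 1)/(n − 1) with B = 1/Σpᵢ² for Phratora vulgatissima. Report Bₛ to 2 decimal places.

Proportions for Phratora vulgatissima (n=71): 2/71=0.0282, 6/71=0.0845, 11/71=0.1549, 13/71=0.1831, 39/71=0.5493
Σpᵢ² = 0.0282² + 0.0845² + 0.1549² + 0.1831² + 0.5493² = 0.000795 + 0.007140 + 0.023994 + 0.033526 + 0.301730 = 0.367185
B = 1 / 0.367185 = 2.7234
Bₛ = (B − 1)/(n − 1) = (2.7234 − 1)/(5 − 1) = 1.7234/4 = 0.4309

0.43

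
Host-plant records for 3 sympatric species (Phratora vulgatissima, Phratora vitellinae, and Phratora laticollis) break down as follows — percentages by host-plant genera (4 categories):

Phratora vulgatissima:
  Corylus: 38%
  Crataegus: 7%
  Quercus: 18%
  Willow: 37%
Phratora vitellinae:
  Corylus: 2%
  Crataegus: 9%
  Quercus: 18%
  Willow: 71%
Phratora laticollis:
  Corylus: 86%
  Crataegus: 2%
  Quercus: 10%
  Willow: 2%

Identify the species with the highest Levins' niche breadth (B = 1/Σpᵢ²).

Convert percentages to proportions (divide by 100).
Σp_vulgᵢ² = 0.38² + 0.07² + 0.18² + 0.37² = 0.1444 + 0.0049 + 0.0324 + 0.1369 = 0.3186
B_vulg = 1 / 0.3186 = 3.1387
Σp_viteᵢ² = 0.02² + 0.09² + 0.18² + 0.71² = 0.0004 + 0.0081 + 0.0324 + 0.5041 = 0.5450
B_vite = 1 / 0.5450 = 1.8349
Σp_latiᵢ² = 0.86² + 0.02² + 0.10² + 0.02² = 0.7396 + 0.0004 + 0.0100 + 0.0004 = 0.7504
B_lati = 1 / 0.7504 = 1.3326
Highest B → broadest niche (most generalist): Phratora vulgatissima (B = 3.14).

Phratora vulgatissima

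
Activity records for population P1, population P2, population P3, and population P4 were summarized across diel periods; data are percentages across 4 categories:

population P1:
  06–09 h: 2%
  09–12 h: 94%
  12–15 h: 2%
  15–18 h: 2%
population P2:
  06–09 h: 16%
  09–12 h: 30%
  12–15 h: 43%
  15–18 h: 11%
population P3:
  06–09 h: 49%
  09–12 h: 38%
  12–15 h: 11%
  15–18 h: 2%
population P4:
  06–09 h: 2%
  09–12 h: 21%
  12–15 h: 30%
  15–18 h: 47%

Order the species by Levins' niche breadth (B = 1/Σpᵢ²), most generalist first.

population P2 > population P4 > population P3 > population P1

Convert percentages to proportions (divide by 100).
Σp_P1ᵢ² = 0.02² + 0.94² + 0.02² + 0.02² = 0.0004 + 0.8836 + 0.0004 + 0.0004 = 0.8848
B_P1 = 1 / 0.8848 = 1.1302
Σp_P2ᵢ² = 0.16² + 0.30² + 0.43² + 0.11² = 0.0256 + 0.0900 + 0.1849 + 0.0121 = 0.3126
B_P2 = 1 / 0.3126 = 3.1990
Σp_P3ᵢ² = 0.49² + 0.38² + 0.11² + 0.02² = 0.2401 + 0.1444 + 0.0121 + 0.0004 = 0.3970
B_P3 = 1 / 0.3970 = 2.5189
Σp_P4ᵢ² = 0.02² + 0.21² + 0.30² + 0.47² = 0.0004 + 0.0441 + 0.0900 + 0.2209 = 0.3554
B_P4 = 1 / 0.3554 = 2.8137
Ranking by B (broadest → narrowest): population P2 (3.20) > population P4 (2.81) > population P3 (2.52) > population P1 (1.13)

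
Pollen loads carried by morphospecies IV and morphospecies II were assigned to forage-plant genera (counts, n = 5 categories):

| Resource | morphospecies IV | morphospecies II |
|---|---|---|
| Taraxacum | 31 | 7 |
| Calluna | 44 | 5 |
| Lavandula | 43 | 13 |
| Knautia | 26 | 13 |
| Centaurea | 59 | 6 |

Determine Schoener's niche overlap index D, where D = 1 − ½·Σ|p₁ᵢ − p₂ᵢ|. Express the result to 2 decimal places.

0.74

Proportions for morphospecies IV (n=203): 31/203=0.1527, 44/203=0.2167, 43/203=0.2118, 26/203=0.1281, 59/203=0.2906
Proportions for morphospecies II (n=44): 7/44=0.1591, 5/44=0.1136, 13/44=0.2955, 13/44=0.2955, 6/44=0.1364
Σ|p₁ᵢ − p₂ᵢ| = 0.0064 + 0.1031 + 0.0837 + 0.1674 + 0.1542 = 0.5148
D = 1 − ½ × 0.5148 = 1 − 0.25740 = 0.74260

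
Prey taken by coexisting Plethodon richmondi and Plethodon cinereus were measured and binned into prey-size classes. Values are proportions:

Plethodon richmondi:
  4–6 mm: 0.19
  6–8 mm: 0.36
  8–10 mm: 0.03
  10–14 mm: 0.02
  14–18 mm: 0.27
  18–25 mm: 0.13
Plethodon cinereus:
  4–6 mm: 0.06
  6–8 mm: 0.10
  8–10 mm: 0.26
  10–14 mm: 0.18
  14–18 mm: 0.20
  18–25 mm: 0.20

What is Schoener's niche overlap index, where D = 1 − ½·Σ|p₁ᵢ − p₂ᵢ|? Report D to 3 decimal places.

0.540

Σ|p₁ᵢ − p₂ᵢ| = 0.13 + 0.26 + 0.23 + 0.16 + 0.07 + 0.07 = 0.92
D = 1 − ½ × 0.92 = 1 − 0.460 = 0.54000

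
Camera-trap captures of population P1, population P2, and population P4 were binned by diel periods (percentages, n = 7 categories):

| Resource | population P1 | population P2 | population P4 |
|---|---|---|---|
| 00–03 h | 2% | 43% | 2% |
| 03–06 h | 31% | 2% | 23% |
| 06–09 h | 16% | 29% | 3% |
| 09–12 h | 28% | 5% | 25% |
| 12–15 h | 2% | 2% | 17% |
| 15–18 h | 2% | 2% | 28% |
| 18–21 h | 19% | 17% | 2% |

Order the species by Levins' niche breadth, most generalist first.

Convert percentages to proportions (divide by 100).
Σp_P1ᵢ² = 0.02² + 0.31² + 0.16² + 0.28² + 0.02² + 0.02² + 0.19² = 0.0004 + 0.0961 + 0.0256 + 0.0784 + 0.0004 + 0.0004 + 0.0361 = 0.2374
B_P1 = 1 / 0.2374 = 4.2123
Σp_P2ᵢ² = 0.43² + 0.02² + 0.29² + 0.05² + 0.02² + 0.02² + 0.17² = 0.1849 + 0.0004 + 0.0841 + 0.0025 + 0.0004 + 0.0004 + 0.0289 = 0.3016
B_P2 = 1 / 0.3016 = 3.3156
Σp_P4ᵢ² = 0.02² + 0.23² + 0.03² + 0.25² + 0.17² + 0.28² + 0.02² = 0.0004 + 0.0529 + 0.0009 + 0.0625 + 0.0289 + 0.0784 + 0.0004 = 0.2244
B_P4 = 1 / 0.2244 = 4.4563
Ranking by B (broadest → narrowest): population P4 (4.46) > population P1 (4.21) > population P2 (3.32)

population P4 > population P1 > population P2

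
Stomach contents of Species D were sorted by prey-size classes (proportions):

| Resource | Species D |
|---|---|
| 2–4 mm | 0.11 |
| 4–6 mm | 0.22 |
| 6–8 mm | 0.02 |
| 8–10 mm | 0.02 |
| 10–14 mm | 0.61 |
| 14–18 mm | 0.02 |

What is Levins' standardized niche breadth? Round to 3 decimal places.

Σpᵢ² = 0.11² + 0.22² + 0.02² + 0.02² + 0.61² + 0.02² = 0.0121 + 0.0484 + 0.0004 + 0.0004 + 0.3721 + 0.0004 = 0.4338
B = 1 / 0.4338 = 2.30521
Bₛ = (B − 1)/(n − 1) = (2.30521 − 1)/(6 − 1) = 1.30521/5 = 0.26104

0.261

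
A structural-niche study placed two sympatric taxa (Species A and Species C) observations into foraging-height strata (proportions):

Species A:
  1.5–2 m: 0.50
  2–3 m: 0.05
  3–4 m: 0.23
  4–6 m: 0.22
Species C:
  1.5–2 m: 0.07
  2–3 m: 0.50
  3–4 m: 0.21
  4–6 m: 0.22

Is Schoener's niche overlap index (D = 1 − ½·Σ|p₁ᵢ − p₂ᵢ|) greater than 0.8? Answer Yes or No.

No

Σ|p₁ᵢ − p₂ᵢ| = 0.43 + 0.45 + 0.02 + 0.00 = 0.90
D = 1 − ½ × 0.90 = 1 − 0.450 = 0.5500
D = 0.5500 < 0.8 → No.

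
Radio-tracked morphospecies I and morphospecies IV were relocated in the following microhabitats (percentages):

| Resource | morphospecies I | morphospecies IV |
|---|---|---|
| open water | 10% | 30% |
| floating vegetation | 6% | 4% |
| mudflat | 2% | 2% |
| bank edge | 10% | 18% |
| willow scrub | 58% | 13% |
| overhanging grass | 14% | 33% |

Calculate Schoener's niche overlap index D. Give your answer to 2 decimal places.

Convert percentages to proportions (divide by 100).
Σ|p₁ᵢ − p₂ᵢ| = 0.20 + 0.02 + 0.00 + 0.08 + 0.45 + 0.19 = 0.94
D = 1 − ½ × 0.94 = 1 − 0.470 = 0.5300

0.53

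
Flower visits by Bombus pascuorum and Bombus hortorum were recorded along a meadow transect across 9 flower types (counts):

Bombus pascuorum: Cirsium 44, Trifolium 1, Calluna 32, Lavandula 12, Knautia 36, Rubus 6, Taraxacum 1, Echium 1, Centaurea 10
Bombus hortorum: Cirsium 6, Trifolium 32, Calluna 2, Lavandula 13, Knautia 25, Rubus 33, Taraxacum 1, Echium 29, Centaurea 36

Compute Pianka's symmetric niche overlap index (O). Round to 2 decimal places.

Proportions for Bombus pascuorum (n=143): 44/143=0.3077, 1/143=0.0070, 32/143=0.2238, 12/143=0.0839, 36/143=0.2517, 6/143=0.0420, 1/143=0.0070, 1/143=0.0070, 10/143=0.0699
Proportions for Bombus hortorum (n=177): 6/177=0.0339, 32/177=0.1808, 2/177=0.0113, 13/177=0.0734, 25/177=0.1412, 33/177=0.1864, 1/177=0.0056, 29/177=0.1638, 36/177=0.2034
Σ p₁ᵢp₂ᵢ = 0.010431 + 0.001266 + 0.002529 + 0.006158 + 0.035540 + 0.007829 + 0.000039 + 0.001147 + 0.014218 = 0.079157
Σp_1ᵢ² = 0.3077² + 0.0070² + 0.2238² + 0.0839² + 0.2517² + 0.0420² + 0.0070² + 0.0070² + 0.0699² = 0.094679 + 0.000049 + 0.050086 + 0.007039 + 0.063353 + 0.001764 + 0.000049 + 0.000049 + 0.004886 = 0.221954
Σp_2ᵢ² = 0.0339² + 0.1808² + 0.0113² + 0.0734² + 0.1412² + 0.1864² + 0.0056² + 0.1638² + 0.2034² = 0.001149 + 0.032689 + 0.000128 + 0.005388 + 0.019937 + 0.034745 + 0.000031 + 0.026830 + 0.041372 = 0.162269
O = 0.079157 / √(0.221954 × 0.162269) = 0.079157 / 0.1897795 = 0.4171

0.42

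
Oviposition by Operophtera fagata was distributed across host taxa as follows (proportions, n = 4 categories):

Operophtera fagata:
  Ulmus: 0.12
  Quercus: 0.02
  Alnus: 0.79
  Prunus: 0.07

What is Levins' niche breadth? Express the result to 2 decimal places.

Σpᵢ² = 0.12² + 0.02² + 0.79² + 0.07² = 0.0144 + 0.0004 + 0.6241 + 0.0049 = 0.6438
B = 1 / 0.6438 = 1.5533

1.55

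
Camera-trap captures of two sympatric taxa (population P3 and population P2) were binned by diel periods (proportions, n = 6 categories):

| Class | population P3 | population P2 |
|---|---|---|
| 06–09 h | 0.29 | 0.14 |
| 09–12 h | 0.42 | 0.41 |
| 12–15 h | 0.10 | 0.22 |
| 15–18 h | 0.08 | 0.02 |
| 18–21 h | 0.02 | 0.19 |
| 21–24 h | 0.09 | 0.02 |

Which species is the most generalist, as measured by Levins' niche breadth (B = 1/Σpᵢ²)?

population P2

Σp_P3ᵢ² = 0.29² + 0.42² + 0.10² + 0.08² + 0.02² + 0.09² = 0.0841 + 0.1764 + 0.0100 + 0.0064 + 0.0004 + 0.0081 = 0.2854
B_P3 = 1 / 0.2854 = 3.5039
Σp_P2ᵢ² = 0.14² + 0.41² + 0.22² + 0.02² + 0.19² + 0.02² = 0.0196 + 0.1681 + 0.0484 + 0.0004 + 0.0361 + 0.0004 = 0.2730
B_P2 = 1 / 0.2730 = 3.6630
Highest B → broadest niche (most generalist): population P2 (B = 3.66).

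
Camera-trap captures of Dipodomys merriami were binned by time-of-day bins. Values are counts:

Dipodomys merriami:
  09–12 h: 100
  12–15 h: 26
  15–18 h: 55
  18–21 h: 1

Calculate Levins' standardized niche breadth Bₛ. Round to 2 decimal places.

0.47

Proportions for Dipodomys merriami (n=182): 100/182=0.5495, 26/182=0.1429, 55/182=0.3022, 1/182=0.0055
Σpᵢ² = 0.5495² + 0.1429² + 0.3022² + 0.0055² = 0.301950 + 0.020420 + 0.091325 + 0.000030 = 0.413725
B = 1 / 0.413725 = 2.4171
Bₛ = (B − 1)/(n − 1) = (2.4171 − 1)/(4 − 1) = 1.4171/3 = 0.4724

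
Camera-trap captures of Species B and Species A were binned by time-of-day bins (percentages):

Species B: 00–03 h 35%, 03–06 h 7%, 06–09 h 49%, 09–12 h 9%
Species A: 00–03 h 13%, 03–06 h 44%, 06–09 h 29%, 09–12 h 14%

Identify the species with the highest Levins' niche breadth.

Convert percentages to proportions (divide by 100).
Σp_Bᵢ² = 0.35² + 0.07² + 0.49² + 0.09² = 0.1225 + 0.0049 + 0.2401 + 0.0081 = 0.3756
B_B = 1 / 0.3756 = 2.6624
Σp_Aᵢ² = 0.13² + 0.44² + 0.29² + 0.14² = 0.0169 + 0.1936 + 0.0841 + 0.0196 = 0.3142
B_A = 1 / 0.3142 = 3.1827
Highest B → broadest niche (most generalist): Species A (B = 3.18).

Species A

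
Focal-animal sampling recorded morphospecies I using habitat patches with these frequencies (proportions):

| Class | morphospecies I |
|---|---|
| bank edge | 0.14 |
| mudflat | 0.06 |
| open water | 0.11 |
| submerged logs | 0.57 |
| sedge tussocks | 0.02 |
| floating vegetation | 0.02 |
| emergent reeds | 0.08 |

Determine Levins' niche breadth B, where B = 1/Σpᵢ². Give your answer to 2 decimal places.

2.72

Σpᵢ² = 0.14² + 0.06² + 0.11² + 0.57² + 0.02² + 0.02² + 0.08² = 0.0196 + 0.0036 + 0.0121 + 0.3249 + 0.0004 + 0.0004 + 0.0064 = 0.3674
B = 1 / 0.3674 = 2.7218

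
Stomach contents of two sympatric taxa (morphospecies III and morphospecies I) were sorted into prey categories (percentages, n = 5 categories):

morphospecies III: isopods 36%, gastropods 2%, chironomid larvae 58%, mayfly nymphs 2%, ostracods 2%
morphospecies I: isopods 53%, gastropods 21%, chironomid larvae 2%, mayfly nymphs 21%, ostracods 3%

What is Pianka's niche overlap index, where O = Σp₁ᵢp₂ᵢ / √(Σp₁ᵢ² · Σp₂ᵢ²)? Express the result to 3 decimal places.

0.508

Convert percentages to proportions (divide by 100).
Σ p₁ᵢp₂ᵢ = 0.1908 + 0.0042 + 0.0116 + 0.0042 + 0.0006 = 0.2114
Σp_1ᵢ² = 0.36² + 0.02² + 0.58² + 0.02² + 0.02² = 0.1296 + 0.0004 + 0.3364 + 0.0004 + 0.0004 = 0.4672
Σp_2ᵢ² = 0.53² + 0.21² + 0.02² + 0.21² + 0.03² = 0.2809 + 0.0441 + 0.0004 + 0.0441 + 0.0009 = 0.3704
O = 0.2114 / √(0.4672 × 0.3704) = 0.2114 / 0.415994 = 0.50818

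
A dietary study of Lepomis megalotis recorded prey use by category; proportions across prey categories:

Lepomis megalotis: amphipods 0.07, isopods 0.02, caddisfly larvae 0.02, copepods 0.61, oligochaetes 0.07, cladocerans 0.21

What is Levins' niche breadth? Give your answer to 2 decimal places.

2.34

Σpᵢ² = 0.07² + 0.02² + 0.02² + 0.61² + 0.07² + 0.21² = 0.0049 + 0.0004 + 0.0004 + 0.3721 + 0.0049 + 0.0441 = 0.4268
B = 1 / 0.4268 = 2.3430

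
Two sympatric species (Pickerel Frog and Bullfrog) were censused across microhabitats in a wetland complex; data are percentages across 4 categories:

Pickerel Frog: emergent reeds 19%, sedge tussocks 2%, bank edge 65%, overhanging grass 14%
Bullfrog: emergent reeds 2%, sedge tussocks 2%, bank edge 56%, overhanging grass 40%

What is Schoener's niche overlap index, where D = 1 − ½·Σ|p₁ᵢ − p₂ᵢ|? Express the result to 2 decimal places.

0.74

Convert percentages to proportions (divide by 100).
Σ|p₁ᵢ − p₂ᵢ| = 0.17 + 0.00 + 0.09 + 0.26 = 0.52
D = 1 − ½ × 0.52 = 1 − 0.260 = 0.7400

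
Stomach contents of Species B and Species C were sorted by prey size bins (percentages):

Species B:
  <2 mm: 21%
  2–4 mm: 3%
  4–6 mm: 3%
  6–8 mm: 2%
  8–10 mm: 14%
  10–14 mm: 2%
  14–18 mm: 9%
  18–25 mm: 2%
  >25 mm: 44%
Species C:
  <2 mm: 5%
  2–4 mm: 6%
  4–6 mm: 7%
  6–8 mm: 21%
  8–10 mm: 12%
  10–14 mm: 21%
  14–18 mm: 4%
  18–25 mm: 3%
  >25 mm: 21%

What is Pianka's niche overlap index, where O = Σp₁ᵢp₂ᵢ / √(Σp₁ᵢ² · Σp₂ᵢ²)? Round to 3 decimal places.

0.657

Convert percentages to proportions (divide by 100).
Σ p₁ᵢp₂ᵢ = 0.0105 + 0.0018 + 0.0021 + 0.0042 + 0.0168 + 0.0042 + 0.0036 + 0.0006 + 0.0924 = 0.1362
Σp_1ᵢ² = 0.21² + 0.03² + 0.03² + 0.02² + 0.14² + 0.02² + 0.09² + 0.02² + 0.44² = 0.0441 + 0.0009 + 0.0009 + 0.0004 + 0.0196 + 0.0004 + 0.0081 + 0.0004 + 0.1936 = 0.2684
Σp_2ᵢ² = 0.05² + 0.06² + 0.07² + 0.21² + 0.12² + 0.21² + 0.04² + 0.03² + 0.21² = 0.0025 + 0.0036 + 0.0049 + 0.0441 + 0.0144 + 0.0441 + 0.0016 + 0.0009 + 0.0441 = 0.1602
O = 0.1362 / √(0.2684 × 0.1602) = 0.1362 / 0.207359 = 0.65683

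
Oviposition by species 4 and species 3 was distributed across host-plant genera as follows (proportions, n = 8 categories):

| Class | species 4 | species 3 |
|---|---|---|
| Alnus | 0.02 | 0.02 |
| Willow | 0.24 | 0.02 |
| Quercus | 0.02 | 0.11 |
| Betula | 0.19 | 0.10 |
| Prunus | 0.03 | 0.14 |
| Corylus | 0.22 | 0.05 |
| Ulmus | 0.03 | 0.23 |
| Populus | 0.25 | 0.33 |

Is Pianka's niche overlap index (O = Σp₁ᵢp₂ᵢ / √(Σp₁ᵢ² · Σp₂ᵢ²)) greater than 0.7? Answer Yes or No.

No

Σ p₁ᵢp₂ᵢ = 0.0004 + 0.0048 + 0.0022 + 0.0190 + 0.0042 + 0.0110 + 0.0069 + 0.0825 = 0.1310
Σp_1ᵢ² = 0.02² + 0.24² + 0.02² + 0.19² + 0.03² + 0.22² + 0.03² + 0.25² = 0.0004 + 0.0576 + 0.0004 + 0.0361 + 0.0009 + 0.0484 + 0.0009 + 0.0625 = 0.2072
Σp_2ᵢ² = 0.02² + 0.02² + 0.11² + 0.10² + 0.14² + 0.05² + 0.23² + 0.33² = 0.0004 + 0.0004 + 0.0121 + 0.0100 + 0.0196 + 0.0025 + 0.0529 + 0.1089 = 0.2068
O = 0.1310 / √(0.2072 × 0.2068) = 0.1310 / 0.20700 = 0.6329
O = 0.6329 < 0.7 → No.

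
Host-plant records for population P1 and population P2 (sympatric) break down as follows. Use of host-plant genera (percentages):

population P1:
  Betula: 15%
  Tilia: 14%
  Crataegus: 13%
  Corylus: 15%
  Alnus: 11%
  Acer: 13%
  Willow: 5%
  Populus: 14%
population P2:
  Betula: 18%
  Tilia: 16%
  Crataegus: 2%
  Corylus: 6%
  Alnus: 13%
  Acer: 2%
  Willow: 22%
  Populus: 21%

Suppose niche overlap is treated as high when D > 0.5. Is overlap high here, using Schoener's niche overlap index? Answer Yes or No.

Yes

Convert percentages to proportions (divide by 100).
Σ|p₁ᵢ − p₂ᵢ| = 0.03 + 0.02 + 0.11 + 0.09 + 0.02 + 0.11 + 0.17 + 0.07 = 0.62
D = 1 − ½ × 0.62 = 1 − 0.310 = 0.6900
D = 0.6900 > 0.5 → Yes.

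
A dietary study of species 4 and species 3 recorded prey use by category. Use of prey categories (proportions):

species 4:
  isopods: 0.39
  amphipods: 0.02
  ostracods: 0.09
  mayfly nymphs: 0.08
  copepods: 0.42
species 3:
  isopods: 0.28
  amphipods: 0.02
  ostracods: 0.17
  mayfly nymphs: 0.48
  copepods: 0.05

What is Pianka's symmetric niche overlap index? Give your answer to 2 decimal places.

0.54

Σ p₁ᵢp₂ᵢ = 0.1092 + 0.0004 + 0.0153 + 0.0384 + 0.0210 = 0.1843
Σp_1ᵢ² = 0.39² + 0.02² + 0.09² + 0.08² + 0.42² = 0.1521 + 0.0004 + 0.0081 + 0.0064 + 0.1764 = 0.3434
Σp_2ᵢ² = 0.28² + 0.02² + 0.17² + 0.48² + 0.05² = 0.0784 + 0.0004 + 0.0289 + 0.2304 + 0.0025 = 0.3406
O = 0.1843 / √(0.3434 × 0.3406) = 0.1843 / 0.34200 = 0.5389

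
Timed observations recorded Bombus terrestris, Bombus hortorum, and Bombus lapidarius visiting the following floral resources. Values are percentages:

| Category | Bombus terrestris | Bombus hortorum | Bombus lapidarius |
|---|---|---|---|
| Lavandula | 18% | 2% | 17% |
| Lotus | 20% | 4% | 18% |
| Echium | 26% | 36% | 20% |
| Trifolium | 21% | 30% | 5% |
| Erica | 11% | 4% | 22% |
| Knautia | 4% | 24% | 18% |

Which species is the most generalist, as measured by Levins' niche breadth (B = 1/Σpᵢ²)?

Bombus lapidarius

Convert percentages to proportions (divide by 100).
Σp_terrᵢ² = 0.18² + 0.20² + 0.26² + 0.21² + 0.11² + 0.04² = 0.0324 + 0.0400 + 0.0676 + 0.0441 + 0.0121 + 0.0016 = 0.1978
B_terr = 1 / 0.1978 = 5.0556
Σp_hortᵢ² = 0.02² + 0.04² + 0.36² + 0.30² + 0.04² + 0.24² = 0.0004 + 0.0016 + 0.1296 + 0.0900 + 0.0016 + 0.0576 = 0.2808
B_hort = 1 / 0.2808 = 3.5613
Σp_lapiᵢ² = 0.17² + 0.18² + 0.20² + 0.05² + 0.22² + 0.18² = 0.0289 + 0.0324 + 0.0400 + 0.0025 + 0.0484 + 0.0324 = 0.1846
B_lapi = 1 / 0.1846 = 5.4171
Highest B → broadest niche (most generalist): Bombus lapidarius (B = 5.42).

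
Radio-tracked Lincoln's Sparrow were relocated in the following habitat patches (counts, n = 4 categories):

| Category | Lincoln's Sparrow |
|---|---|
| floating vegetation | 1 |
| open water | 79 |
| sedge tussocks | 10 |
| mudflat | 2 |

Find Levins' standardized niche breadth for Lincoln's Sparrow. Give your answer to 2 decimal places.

Proportions for Lincoln's Sparrow (n=92): 1/92=0.0109, 79/92=0.8587, 10/92=0.1087, 2/92=0.0217
Σpᵢ² = 0.0109² + 0.8587² + 0.1087² + 0.0217² = 0.000119 + 0.737366 + 0.011816 + 0.000471 = 0.749772
B = 1 / 0.749772 = 1.3337
Bₛ = (B − 1)/(n − 1) = (1.3337 − 1)/(4 − 1) = 0.3337/3 = 0.1112

0.11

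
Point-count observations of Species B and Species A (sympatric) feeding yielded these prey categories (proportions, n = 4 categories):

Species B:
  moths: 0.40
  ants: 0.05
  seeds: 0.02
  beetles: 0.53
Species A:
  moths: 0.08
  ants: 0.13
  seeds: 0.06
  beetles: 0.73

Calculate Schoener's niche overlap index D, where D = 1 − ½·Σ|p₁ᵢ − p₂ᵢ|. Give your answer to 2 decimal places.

0.68

Σ|p₁ᵢ − p₂ᵢ| = 0.32 + 0.08 + 0.04 + 0.20 = 0.64
D = 1 − ½ × 0.64 = 1 − 0.320 = 0.6800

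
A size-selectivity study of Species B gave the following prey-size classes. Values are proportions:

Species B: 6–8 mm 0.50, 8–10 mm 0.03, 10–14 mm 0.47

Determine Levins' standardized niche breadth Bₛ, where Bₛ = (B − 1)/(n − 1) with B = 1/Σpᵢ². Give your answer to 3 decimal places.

0.560

Σpᵢ² = 0.50² + 0.03² + 0.47² = 0.2500 + 0.0009 + 0.2209 = 0.4718
B = 1 / 0.4718 = 2.11954
Bₛ = (B − 1)/(n − 1) = (2.11954 − 1)/(3 − 1) = 1.11954/2 = 0.55977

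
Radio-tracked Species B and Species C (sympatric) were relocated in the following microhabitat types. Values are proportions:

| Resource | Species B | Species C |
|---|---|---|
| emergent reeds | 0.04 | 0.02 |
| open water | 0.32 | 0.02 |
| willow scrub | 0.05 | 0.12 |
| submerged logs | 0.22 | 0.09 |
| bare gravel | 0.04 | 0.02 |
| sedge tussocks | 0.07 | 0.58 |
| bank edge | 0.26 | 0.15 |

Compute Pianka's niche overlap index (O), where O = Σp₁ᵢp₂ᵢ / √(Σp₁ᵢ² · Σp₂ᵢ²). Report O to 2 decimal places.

Σ p₁ᵢp₂ᵢ = 0.0008 + 0.0064 + 0.0060 + 0.0198 + 0.0008 + 0.0406 + 0.0390 = 0.1134
Σp_1ᵢ² = 0.04² + 0.32² + 0.05² + 0.22² + 0.04² + 0.07² + 0.26² = 0.0016 + 0.1024 + 0.0025 + 0.0484 + 0.0016 + 0.0049 + 0.0676 = 0.2290
Σp_2ᵢ² = 0.02² + 0.02² + 0.12² + 0.09² + 0.02² + 0.58² + 0.15² = 0.0004 + 0.0004 + 0.0144 + 0.0081 + 0.0004 + 0.3364 + 0.0225 = 0.3826
O = 0.1134 / √(0.2290 × 0.3826) = 0.1134 / 0.29600 = 0.3831

0.38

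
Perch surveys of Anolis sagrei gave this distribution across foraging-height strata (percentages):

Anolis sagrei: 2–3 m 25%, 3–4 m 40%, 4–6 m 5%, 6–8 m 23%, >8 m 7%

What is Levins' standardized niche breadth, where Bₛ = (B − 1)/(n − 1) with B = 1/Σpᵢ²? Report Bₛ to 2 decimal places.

Convert percentages to proportions (divide by 100).
Σpᵢ² = 0.25² + 0.40² + 0.05² + 0.23² + 0.07² = 0.0625 + 0.1600 + 0.0025 + 0.0529 + 0.0049 = 0.2828
B = 1 / 0.2828 = 3.5361
Bₛ = (B − 1)/(n − 1) = (3.5361 − 1)/(5 − 1) = 2.5361/4 = 0.6340

0.63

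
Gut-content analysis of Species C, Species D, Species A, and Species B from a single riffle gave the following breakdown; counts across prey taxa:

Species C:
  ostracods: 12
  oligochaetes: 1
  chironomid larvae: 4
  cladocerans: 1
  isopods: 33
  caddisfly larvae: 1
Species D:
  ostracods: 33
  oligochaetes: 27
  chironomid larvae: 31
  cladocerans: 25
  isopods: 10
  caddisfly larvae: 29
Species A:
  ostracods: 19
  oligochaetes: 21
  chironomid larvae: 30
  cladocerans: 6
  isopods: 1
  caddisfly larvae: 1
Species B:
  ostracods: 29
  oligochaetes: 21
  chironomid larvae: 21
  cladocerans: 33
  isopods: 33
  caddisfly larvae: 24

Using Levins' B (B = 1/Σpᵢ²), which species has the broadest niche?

Proportions for Species C (n=52): 12/52=0.2308, 1/52=0.0192, 4/52=0.0769, 1/52=0.0192, 33/52=0.6346, 1/52=0.0192
Proportions for Species D (n=155): 33/155=0.2129, 27/155=0.1742, 31/155=0.2000, 25/155=0.1613, 10/155=0.0645, 29/155=0.1871
Proportions for Species A (n=78): 19/78=0.2436, 21/78=0.2692, 30/78=0.3846, 6/78=0.0769, 1/78=0.0128, 1/78=0.0128
Proportions for Species B (n=161): 29/161=0.1801, 21/161=0.1304, 21/161=0.1304, 33/161=0.2050, 33/161=0.2050, 24/161=0.1491
Σp_Cᵢ² = 0.2308² + 0.0192² + 0.0769² + 0.0192² + 0.6346² + 0.0192² = 0.053269 + 0.000369 + 0.005914 + 0.000369 + 0.402717 + 0.000369 = 0.463007
B_C = 1 / 0.463007 = 2.1598
Σp_Dᵢ² = 0.2129² + 0.1742² + 0.2000² + 0.1613² + 0.0645² + 0.1871² = 0.045326 + 0.030346 + 0.040000 + 0.026018 + 0.004160 + 0.035006 = 0.180856
B_D = 1 / 0.180856 = 5.5293
Σp_Aᵢ² = 0.2436² + 0.2692² + 0.3846² + 0.0769² + 0.0128² + 0.0128² = 0.059341 + 0.072469 + 0.147917 + 0.005914 + 0.000164 + 0.000164 = 0.285969
B_A = 1 / 0.285969 = 3.4969
Σp_Bᵢ² = 0.1801² + 0.1304² + 0.1304² + 0.2050² + 0.2050² + 0.1491² = 0.032436 + 0.017004 + 0.017004 + 0.042025 + 0.042025 + 0.022231 = 0.172725
B_B = 1 / 0.172725 = 5.7895
Highest B → broadest niche (most generalist): Species B (B = 5.79).

Species B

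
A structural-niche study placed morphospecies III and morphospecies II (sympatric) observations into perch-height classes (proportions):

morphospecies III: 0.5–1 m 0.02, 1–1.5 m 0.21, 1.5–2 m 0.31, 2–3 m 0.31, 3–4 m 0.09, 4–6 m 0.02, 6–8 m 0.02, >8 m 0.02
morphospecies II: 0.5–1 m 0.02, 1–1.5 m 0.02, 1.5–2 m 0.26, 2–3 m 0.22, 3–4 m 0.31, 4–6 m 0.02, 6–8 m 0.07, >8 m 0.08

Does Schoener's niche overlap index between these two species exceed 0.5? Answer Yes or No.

Yes

Σ|p₁ᵢ − p₂ᵢ| = 0.00 + 0.19 + 0.05 + 0.09 + 0.22 + 0.00 + 0.05 + 0.06 = 0.66
D = 1 − ½ × 0.66 = 1 − 0.330 = 0.6700
D = 0.6700 > 0.5 → Yes.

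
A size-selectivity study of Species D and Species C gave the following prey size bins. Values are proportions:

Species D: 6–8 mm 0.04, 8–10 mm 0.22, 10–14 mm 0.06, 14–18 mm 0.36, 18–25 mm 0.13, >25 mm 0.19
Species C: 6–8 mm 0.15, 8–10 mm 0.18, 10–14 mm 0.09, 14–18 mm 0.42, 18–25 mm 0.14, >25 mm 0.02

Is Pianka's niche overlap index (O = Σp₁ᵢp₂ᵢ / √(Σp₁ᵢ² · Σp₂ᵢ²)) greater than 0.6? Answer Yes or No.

Σ p₁ᵢp₂ᵢ = 0.0060 + 0.0396 + 0.0054 + 0.1512 + 0.0182 + 0.0038 = 0.2242
Σp_1ᵢ² = 0.04² + 0.22² + 0.06² + 0.36² + 0.13² + 0.19² = 0.0016 + 0.0484 + 0.0036 + 0.1296 + 0.0169 + 0.0361 = 0.2362
Σp_2ᵢ² = 0.15² + 0.18² + 0.09² + 0.42² + 0.14² + 0.02² = 0.0225 + 0.0324 + 0.0081 + 0.1764 + 0.0196 + 0.0004 = 0.2594
O = 0.2242 / √(0.2362 × 0.2594) = 0.2242 / 0.24753 = 0.9057
O = 0.9057 > 0.6 → Yes.

Yes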